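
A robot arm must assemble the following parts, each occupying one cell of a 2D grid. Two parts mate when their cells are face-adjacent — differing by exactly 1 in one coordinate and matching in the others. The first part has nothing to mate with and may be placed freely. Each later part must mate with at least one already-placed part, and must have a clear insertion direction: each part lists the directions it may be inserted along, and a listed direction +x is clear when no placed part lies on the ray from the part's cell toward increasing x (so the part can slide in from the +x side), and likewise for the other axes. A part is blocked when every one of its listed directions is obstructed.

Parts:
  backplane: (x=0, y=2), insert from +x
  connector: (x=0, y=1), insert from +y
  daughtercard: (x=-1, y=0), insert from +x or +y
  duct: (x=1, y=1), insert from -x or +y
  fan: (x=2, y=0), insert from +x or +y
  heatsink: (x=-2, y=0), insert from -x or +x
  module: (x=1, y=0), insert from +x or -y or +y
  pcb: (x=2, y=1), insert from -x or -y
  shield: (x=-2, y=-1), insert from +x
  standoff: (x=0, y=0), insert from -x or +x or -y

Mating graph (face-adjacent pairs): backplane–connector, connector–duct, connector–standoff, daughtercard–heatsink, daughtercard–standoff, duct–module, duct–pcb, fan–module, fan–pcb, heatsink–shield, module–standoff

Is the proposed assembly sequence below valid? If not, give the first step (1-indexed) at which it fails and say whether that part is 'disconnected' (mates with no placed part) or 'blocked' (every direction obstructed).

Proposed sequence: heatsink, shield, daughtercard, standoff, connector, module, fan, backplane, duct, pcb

Invalid at step 10 (blocked)

1. heatsink@(-2, 0) [-x clear] — {heatsink}
2. shield@(-2, -1) [+x clear] — {heatsink, shield}
3. daughtercard@(-1, 0) [+x clear] — {daughtercard, heatsink, shield}
4. standoff@(0, 0) [+x clear] — {daughtercard, heatsink, shield, standoff}
5. connector@(0, 1) [+y clear] — {connector, daughtercard, heatsink, shield, standoff}
6. module@(1, 0) [+x clear] — {connector, daughtercard, heatsink, module, shield, standoff}
7. fan@(2, 0) [+x clear] — {connector, daughtercard, fan, heatsink, module, shield, standoff}
8. backplane@(0, 2) [+x clear] — {backplane, connector, daughtercard, fan, heatsink, module, shield, standoff}
9. duct@(1, 1) [+y clear] — {backplane, connector, daughtercard, duct, fan, heatsink, module, shield, standoff}
10. pcb@(2, 1) — -x/-y all obstructed ⇒ blocked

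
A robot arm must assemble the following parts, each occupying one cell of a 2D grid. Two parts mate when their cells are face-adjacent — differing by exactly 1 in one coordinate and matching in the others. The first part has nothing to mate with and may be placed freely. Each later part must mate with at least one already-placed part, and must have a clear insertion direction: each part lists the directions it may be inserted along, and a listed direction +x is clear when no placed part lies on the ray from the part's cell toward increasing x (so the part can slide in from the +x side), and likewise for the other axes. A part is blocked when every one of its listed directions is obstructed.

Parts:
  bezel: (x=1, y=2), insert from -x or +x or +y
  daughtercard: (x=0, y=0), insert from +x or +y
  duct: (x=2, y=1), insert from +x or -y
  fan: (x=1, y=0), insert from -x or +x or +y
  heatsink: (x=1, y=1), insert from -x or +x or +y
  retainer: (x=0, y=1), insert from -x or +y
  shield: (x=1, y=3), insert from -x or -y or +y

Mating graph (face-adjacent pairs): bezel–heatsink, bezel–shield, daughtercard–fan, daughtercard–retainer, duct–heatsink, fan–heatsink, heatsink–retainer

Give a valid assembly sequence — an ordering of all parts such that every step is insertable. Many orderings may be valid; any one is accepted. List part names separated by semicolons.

bezel; heatsink; retainer; shield; duct; daughtercard; fan

1. bezel@(1, 2) [-x clear] — {bezel}
2. heatsink@(1, 1) [-x clear] — {bezel, heatsink}
3. retainer@(0, 1) [-x clear] — {bezel, heatsink, retainer}
4. shield@(1, 3) [-x clear] — {bezel, heatsink, retainer, shield}
5. duct@(2, 1) [+x clear] — {bezel, duct, heatsink, retainer, shield}
6. daughtercard@(0, 0) [+x clear] — {bezel, daughtercard, duct, heatsink, retainer, shield}
7. fan@(1, 0) [+x clear] — {bezel, daughtercard, duct, fan, heatsink, retainer, shield}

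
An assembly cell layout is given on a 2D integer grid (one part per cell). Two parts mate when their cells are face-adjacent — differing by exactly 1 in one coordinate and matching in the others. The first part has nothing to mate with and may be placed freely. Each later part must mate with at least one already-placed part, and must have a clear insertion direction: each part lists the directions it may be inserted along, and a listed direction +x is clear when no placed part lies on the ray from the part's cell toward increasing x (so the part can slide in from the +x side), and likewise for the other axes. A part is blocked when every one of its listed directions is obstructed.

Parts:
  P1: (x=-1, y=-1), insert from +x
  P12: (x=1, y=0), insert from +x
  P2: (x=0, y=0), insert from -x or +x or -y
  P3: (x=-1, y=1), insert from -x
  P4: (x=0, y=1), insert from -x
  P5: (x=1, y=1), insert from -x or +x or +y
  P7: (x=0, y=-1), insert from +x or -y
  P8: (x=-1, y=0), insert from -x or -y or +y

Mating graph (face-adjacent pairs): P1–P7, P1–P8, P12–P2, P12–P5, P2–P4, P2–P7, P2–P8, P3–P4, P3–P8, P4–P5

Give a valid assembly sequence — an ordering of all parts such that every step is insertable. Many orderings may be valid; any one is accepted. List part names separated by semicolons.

1. P5@(1, 1) [-x clear] — {P5}
2. P4@(0, 1) [-x clear] — {P4, P5}
3. P3@(-1, 1) [-x clear] — {P3, P4, P5}
4. P2@(0, 0) [-x clear] — {P2, P3, P4, P5}
5. P12@(1, 0) [+x clear] — {P12, P2, P3, P4, P5}
6. P8@(-1, 0) [-x clear] — {P12, P2, P3, P4, P5, P8}
7. P1@(-1, -1) [+x clear] — {P1, P12, P2, P3, P4, P5, P8}
8. P7@(0, -1) [+x clear] — {P1, P12, P2, P3, P4, P5, P7, P8}

P5; P4; P3; P2; P12; P8; P1; P7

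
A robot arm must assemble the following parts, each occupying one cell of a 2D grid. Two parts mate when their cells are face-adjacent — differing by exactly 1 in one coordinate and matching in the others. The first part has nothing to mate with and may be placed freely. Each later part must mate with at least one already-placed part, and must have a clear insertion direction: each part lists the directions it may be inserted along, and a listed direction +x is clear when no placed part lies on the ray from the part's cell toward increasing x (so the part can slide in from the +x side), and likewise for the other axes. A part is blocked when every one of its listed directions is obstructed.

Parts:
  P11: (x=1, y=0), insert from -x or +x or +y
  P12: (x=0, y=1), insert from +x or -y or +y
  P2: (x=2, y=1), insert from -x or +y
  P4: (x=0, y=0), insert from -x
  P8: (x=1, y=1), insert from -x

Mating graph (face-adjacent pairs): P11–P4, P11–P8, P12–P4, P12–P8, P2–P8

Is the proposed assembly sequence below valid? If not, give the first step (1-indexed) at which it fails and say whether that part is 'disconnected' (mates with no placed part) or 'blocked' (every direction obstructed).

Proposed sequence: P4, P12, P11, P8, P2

1. P4@(0, 0) [-x clear] — {P4}
2. P12@(0, 1) [+x clear] — {P12, P4}
3. P11@(1, 0) [+x clear] — {P11, P12, P4}
4. P8@(1, 1) — -x all obstructed ⇒ blocked

Invalid at step 4 (blocked)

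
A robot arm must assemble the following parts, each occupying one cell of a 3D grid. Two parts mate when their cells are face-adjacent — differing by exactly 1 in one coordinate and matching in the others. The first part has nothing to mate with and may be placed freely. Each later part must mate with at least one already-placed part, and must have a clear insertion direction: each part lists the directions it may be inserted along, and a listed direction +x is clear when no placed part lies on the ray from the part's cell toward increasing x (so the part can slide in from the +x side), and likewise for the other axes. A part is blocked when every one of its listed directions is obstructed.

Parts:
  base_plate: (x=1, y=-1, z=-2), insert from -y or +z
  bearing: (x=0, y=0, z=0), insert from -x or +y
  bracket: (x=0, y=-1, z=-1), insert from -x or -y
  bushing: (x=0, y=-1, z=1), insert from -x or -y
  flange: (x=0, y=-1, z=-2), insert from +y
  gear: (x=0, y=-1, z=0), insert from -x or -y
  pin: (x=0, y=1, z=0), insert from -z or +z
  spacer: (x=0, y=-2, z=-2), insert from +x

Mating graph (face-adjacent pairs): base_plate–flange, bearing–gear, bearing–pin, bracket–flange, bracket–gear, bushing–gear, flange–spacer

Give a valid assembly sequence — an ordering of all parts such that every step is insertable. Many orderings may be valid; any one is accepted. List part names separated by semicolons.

flange; bracket; gear; bearing; bushing; pin; base_plate; spacer

1. flange@(0, -1, -2) [+y clear] — {flange}
2. bracket@(0, -1, -1) [-x clear] — {bracket, flange}
3. gear@(0, -1, 0) [-x clear] — {bracket, flange, gear}
4. bearing@(0, 0, 0) [-x clear] — {bearing, bracket, flange, gear}
5. bushing@(0, -1, 1) [-x clear] — {bearing, bracket, bushing, flange, gear}
6. pin@(0, 1, 0) [-z clear] — {bearing, bracket, bushing, flange, gear, pin}
7. base_plate@(1, -1, -2) [-y clear] — {base_plate, bearing, bracket, bushing, flange, gear, pin}
8. spacer@(0, -2, -2) [+x clear] — {base_plate, bearing, bracket, bushing, flange, gear, pin, spacer}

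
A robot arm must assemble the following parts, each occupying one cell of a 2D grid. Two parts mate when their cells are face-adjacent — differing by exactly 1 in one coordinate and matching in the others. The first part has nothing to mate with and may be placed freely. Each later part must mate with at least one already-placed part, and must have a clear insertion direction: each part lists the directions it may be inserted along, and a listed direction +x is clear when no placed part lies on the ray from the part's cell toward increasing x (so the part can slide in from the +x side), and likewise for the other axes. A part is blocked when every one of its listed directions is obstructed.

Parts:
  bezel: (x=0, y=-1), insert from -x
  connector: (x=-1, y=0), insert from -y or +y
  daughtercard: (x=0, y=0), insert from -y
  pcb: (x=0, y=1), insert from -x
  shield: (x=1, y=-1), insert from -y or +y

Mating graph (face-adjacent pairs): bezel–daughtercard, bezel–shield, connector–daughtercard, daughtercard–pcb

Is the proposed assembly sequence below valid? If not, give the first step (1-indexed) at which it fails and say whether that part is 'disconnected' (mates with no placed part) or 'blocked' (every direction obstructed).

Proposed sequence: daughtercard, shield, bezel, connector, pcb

1. daughtercard@(0, 0) [-y clear] — {daughtercard}
2. shield@(1, -1) — no placed neighbour ⇒ disconnected

Invalid at step 2 (disconnected)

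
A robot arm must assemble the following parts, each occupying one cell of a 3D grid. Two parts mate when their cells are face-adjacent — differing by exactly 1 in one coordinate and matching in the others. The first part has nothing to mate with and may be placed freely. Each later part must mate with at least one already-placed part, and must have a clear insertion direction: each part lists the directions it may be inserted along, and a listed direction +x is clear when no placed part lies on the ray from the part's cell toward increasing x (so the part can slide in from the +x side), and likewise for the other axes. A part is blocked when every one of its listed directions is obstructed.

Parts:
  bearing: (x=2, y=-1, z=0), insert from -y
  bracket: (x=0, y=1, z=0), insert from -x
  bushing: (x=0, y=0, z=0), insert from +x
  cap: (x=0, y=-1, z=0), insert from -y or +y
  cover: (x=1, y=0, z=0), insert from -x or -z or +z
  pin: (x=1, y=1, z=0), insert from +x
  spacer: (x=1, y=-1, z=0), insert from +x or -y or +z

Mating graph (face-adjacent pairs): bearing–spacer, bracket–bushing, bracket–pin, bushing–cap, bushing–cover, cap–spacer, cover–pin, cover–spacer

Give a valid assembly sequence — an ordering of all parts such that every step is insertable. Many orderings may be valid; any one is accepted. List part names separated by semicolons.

spacer; bearing; cap; bushing; bracket; cover; pin

1. spacer@(1, -1, 0) [+x clear] — {spacer}
2. bearing@(2, -1, 0) [-y clear] — {bearing, spacer}
3. cap@(0, -1, 0) [-y clear] — {bearing, cap, spacer}
4. bushing@(0, 0, 0) [+x clear] — {bearing, bushing, cap, spacer}
5. bracket@(0, 1, 0) [-x clear] — {bearing, bracket, bushing, cap, spacer}
6. cover@(1, 0, 0) [-z clear] — {bearing, bracket, bushing, cap, cover, spacer}
7. pin@(1, 1, 0) [+x clear] — {bearing, bracket, bushing, cap, cover, pin, spacer}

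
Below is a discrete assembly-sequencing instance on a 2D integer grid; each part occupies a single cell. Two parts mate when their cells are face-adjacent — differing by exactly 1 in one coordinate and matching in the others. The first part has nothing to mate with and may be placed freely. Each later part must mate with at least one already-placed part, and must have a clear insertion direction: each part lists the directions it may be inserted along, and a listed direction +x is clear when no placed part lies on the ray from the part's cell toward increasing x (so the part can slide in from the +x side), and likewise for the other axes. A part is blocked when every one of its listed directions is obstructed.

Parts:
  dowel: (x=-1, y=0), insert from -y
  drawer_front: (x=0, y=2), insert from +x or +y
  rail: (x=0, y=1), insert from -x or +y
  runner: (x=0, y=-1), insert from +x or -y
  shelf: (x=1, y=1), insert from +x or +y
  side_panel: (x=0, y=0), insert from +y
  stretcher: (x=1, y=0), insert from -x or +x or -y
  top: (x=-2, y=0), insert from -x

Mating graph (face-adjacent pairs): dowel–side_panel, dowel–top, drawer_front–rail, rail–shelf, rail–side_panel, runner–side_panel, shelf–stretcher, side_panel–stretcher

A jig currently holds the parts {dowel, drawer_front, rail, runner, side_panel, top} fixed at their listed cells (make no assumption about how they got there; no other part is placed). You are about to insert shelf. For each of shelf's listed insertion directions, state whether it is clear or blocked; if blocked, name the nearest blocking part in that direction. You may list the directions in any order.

+x: ray from shelf(1, 1) has no placed part ⇒ clear
+y: ray from shelf(1, 1) has no placed part ⇒ clear

+x: clear; +y: clear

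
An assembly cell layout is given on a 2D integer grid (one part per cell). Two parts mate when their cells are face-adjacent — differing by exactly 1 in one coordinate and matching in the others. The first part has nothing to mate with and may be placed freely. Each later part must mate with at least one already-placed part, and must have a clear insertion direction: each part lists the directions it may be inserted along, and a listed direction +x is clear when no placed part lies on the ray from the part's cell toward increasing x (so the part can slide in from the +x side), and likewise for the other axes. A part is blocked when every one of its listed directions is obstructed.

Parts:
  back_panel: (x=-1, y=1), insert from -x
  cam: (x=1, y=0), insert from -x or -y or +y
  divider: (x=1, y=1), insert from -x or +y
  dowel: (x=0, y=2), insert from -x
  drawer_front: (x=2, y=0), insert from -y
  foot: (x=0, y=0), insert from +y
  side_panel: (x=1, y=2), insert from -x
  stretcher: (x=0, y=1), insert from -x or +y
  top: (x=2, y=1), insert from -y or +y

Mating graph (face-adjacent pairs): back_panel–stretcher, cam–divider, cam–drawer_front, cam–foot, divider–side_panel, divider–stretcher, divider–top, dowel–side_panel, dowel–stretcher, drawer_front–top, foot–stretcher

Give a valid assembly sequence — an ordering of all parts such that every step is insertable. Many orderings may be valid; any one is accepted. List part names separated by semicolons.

1. side_panel@(1, 2) [-x clear] — {side_panel}
2. divider@(1, 1) [-x clear] — {divider, side_panel}
3. top@(2, 1) [-y clear] — {divider, side_panel, top}
4. drawer_front@(2, 0) [-y clear] — {divider, drawer_front, side_panel, top}
5. cam@(1, 0) [-x clear] — {cam, divider, drawer_front, side_panel, top}
6. foot@(0, 0) [+y clear] — {cam, divider, drawer_front, foot, side_panel, top}
7. dowel@(0, 2) [-x clear] — {cam, divider, dowel, drawer_front, foot, side_panel, top}
8. stretcher@(0, 1) [-x clear] — {cam, divider, dowel, drawer_front, foot, side_panel, stretcher, top}
9. back_panel@(-1, 1) [-x clear] — {back_panel, cam, divider, dowel, drawer_front, foot, side_panel, stretcher, top}

side_panel; divider; top; drawer_front; cam; foot; dowel; stretcher; back_panel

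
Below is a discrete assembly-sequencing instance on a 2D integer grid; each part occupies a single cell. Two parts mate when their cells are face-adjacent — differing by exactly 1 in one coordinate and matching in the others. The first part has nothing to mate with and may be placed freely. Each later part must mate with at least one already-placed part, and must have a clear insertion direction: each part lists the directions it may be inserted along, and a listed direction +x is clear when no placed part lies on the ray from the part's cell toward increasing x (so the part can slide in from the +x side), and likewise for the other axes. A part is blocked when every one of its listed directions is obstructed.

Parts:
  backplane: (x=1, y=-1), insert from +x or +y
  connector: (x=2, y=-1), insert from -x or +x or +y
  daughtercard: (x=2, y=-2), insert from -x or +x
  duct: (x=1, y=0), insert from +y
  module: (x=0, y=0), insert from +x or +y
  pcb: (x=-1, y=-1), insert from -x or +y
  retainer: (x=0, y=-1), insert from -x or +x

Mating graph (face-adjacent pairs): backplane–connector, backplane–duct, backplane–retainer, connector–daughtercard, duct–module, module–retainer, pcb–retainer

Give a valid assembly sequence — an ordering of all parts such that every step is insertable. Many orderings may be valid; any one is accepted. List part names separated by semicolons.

1. retainer@(0, -1) [-x clear] — {retainer}
2. module@(0, 0) [+x clear] — {module, retainer}
3. backplane@(1, -1) [+x clear] — {backplane, module, retainer}
4. connector@(2, -1) [+x clear] — {backplane, connector, module, retainer}
5. pcb@(-1, -1) [-x clear] — {backplane, connector, module, pcb, retainer}
6. daughtercard@(2, -2) [-x clear] — {backplane, connector, daughtercard, module, pcb, retainer}
7. duct@(1, 0) [+y clear] — {backplane, connector, daughtercard, duct, module, pcb, retainer}

retainer; module; backplane; connector; pcb; daughtercard; duct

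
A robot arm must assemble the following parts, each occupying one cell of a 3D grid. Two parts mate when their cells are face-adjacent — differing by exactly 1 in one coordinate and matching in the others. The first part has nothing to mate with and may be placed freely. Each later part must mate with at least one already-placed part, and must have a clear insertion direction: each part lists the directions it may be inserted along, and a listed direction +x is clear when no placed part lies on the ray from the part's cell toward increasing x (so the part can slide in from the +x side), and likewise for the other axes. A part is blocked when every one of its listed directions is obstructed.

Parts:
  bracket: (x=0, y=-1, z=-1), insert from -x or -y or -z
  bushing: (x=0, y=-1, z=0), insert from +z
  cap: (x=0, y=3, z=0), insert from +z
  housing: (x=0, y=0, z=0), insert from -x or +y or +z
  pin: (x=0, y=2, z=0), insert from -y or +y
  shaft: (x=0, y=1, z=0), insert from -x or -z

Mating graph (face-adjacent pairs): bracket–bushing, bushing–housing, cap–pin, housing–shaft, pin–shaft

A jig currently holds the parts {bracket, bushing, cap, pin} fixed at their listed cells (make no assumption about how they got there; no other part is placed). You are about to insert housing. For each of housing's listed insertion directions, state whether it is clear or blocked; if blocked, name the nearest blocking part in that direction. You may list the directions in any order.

-x: ray from housing(0, 0, 0) has no placed part ⇒ clear
+y: nearest on ray is pin@(0, 2, 0) ⇒ blocked
+z: ray from housing(0, 0, 0) has no placed part ⇒ clear

+y: blocked by pin; +z: clear; -x: clear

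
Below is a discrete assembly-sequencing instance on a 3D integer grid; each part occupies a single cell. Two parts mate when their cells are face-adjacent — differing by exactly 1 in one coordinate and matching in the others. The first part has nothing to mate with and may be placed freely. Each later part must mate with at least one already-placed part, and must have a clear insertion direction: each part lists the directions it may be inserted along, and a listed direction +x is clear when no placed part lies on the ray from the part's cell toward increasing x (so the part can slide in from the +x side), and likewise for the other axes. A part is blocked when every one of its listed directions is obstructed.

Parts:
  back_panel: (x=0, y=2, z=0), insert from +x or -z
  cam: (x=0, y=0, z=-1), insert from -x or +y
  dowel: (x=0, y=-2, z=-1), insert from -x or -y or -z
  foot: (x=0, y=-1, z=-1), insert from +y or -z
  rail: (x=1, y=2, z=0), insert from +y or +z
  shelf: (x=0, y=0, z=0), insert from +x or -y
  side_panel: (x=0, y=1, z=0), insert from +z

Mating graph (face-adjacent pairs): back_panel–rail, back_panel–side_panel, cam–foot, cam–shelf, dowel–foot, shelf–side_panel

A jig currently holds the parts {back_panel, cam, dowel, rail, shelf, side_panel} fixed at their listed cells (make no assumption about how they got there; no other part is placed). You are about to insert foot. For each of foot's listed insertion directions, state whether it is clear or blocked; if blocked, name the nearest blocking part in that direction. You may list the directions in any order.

+y: nearest on ray is cam@(0, 0, -1) ⇒ blocked
-z: ray from foot(0, -1, -1) has no placed part ⇒ clear

+y: blocked by cam; -z: clear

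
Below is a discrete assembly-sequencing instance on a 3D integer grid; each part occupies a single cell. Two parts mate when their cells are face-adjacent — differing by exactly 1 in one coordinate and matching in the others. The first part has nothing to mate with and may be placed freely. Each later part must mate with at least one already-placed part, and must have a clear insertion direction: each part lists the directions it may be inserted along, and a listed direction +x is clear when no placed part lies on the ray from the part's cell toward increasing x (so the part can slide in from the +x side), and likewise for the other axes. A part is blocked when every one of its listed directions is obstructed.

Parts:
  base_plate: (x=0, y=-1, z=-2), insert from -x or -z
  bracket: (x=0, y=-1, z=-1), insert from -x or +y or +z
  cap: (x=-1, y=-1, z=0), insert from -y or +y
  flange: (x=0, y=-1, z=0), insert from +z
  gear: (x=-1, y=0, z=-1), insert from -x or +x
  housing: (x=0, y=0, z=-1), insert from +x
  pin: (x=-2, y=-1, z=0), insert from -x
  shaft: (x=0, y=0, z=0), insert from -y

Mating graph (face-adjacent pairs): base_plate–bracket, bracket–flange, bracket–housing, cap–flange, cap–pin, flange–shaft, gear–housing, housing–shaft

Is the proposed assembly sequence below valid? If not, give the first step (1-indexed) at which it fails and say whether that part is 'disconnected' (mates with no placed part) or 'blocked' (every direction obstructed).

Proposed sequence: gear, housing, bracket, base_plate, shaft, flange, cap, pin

1. gear@(-1, 0, -1) [-x clear] — {gear}
2. housing@(0, 0, -1) [+x clear] — {gear, housing}
3. bracket@(0, -1, -1) [-x clear] — {bracket, gear, housing}
4. base_plate@(0, -1, -2) [-x clear] — {base_plate, bracket, gear, housing}
5. shaft@(0, 0, 0) [-y clear] — {base_plate, bracket, gear, housing, shaft}
6. flange@(0, -1, 0) [+z clear] — {base_plate, bracket, flange, gear, housing, shaft}
7. cap@(-1, -1, 0) [-y clear] — {base_plate, bracket, cap, flange, gear, housing, shaft}
8. pin@(-2, -1, 0) [-x clear] — {base_plate, bracket, cap, flange, gear, housing, pin, shaft}

Valid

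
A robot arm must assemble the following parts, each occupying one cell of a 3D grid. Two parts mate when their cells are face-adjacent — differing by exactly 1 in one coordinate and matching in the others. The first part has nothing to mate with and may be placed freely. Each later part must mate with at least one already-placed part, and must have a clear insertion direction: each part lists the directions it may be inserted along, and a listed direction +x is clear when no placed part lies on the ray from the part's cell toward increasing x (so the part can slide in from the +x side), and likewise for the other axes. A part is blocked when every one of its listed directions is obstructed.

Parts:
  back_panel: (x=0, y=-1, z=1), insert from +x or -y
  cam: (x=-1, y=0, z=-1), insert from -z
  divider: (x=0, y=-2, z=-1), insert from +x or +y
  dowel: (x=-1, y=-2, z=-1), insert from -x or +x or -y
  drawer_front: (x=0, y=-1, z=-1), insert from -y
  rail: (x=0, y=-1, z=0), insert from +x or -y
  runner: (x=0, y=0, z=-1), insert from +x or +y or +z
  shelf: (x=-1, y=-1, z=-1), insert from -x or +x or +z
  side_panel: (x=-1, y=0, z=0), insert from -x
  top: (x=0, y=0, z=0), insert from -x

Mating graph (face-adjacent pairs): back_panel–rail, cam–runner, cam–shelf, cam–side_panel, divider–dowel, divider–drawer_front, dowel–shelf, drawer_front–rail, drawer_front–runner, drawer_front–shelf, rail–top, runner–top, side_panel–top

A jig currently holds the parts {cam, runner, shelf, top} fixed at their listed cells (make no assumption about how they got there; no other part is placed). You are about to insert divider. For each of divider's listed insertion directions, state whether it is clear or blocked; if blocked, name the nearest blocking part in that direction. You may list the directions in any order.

+x: clear; +y: blocked by runner

+x: ray from divider(0, -2, -1) has no placed part ⇒ clear
+y: nearest on ray is runner@(0, 0, -1) ⇒ blocked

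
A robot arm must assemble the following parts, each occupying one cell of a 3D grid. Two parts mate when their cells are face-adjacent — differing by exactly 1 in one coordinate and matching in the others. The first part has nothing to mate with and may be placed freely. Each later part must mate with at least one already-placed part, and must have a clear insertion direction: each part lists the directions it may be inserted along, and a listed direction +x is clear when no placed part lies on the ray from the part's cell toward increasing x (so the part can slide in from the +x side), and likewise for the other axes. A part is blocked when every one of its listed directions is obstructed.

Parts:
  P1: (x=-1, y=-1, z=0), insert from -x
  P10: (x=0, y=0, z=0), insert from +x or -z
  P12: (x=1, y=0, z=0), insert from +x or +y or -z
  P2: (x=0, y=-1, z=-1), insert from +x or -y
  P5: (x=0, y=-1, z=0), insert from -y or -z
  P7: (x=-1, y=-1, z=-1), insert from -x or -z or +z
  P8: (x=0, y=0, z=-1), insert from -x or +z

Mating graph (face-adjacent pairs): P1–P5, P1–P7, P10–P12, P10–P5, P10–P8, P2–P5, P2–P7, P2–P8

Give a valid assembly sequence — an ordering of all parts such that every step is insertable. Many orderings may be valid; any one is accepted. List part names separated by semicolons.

P8; P10; P12; P5; P1; P7; P2

1. P8@(0, 0, -1) [-x clear] — {P8}
2. P10@(0, 0, 0) [+x clear] — {P10, P8}
3. P12@(1, 0, 0) [+x clear] — {P10, P12, P8}
4. P5@(0, -1, 0) [-y clear] — {P10, P12, P5, P8}
5. P1@(-1, -1, 0) [-x clear] — {P1, P10, P12, P5, P8}
6. P7@(-1, -1, -1) [-x clear] — {P1, P10, P12, P5, P7, P8}
7. P2@(0, -1, -1) [+x clear] — {P1, P10, P12, P2, P5, P7, P8}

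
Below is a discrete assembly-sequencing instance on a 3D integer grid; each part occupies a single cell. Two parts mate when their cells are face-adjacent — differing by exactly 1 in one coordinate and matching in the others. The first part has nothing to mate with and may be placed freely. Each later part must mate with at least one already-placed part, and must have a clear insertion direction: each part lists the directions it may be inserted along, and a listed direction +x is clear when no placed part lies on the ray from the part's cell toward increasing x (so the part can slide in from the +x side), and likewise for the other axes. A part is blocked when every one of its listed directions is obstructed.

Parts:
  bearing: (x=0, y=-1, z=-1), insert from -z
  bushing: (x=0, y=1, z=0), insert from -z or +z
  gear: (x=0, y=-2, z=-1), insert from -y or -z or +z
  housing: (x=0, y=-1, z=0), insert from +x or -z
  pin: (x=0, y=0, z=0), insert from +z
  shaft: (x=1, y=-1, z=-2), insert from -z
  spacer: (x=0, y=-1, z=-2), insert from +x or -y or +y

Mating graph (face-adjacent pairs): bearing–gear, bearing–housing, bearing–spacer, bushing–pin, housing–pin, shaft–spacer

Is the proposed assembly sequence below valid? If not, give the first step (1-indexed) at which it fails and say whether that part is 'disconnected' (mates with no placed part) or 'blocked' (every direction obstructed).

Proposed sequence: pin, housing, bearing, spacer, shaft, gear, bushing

1. pin@(0, 0, 0) [+z clear] — {pin}
2. housing@(0, -1, 0) [+x clear] — {housing, pin}
3. bearing@(0, -1, -1) [-z clear] — {bearing, housing, pin}
4. spacer@(0, -1, -2) [+x clear] — {bearing, housing, pin, spacer}
5. shaft@(1, -1, -2) [-z clear] — {bearing, housing, pin, shaft, spacer}
6. gear@(0, -2, -1) [-y clear] — {bearing, gear, housing, pin, shaft, spacer}
7. bushing@(0, 1, 0) [-z clear] — {bearing, bushing, gear, housing, pin, shaft, spacer}

Valid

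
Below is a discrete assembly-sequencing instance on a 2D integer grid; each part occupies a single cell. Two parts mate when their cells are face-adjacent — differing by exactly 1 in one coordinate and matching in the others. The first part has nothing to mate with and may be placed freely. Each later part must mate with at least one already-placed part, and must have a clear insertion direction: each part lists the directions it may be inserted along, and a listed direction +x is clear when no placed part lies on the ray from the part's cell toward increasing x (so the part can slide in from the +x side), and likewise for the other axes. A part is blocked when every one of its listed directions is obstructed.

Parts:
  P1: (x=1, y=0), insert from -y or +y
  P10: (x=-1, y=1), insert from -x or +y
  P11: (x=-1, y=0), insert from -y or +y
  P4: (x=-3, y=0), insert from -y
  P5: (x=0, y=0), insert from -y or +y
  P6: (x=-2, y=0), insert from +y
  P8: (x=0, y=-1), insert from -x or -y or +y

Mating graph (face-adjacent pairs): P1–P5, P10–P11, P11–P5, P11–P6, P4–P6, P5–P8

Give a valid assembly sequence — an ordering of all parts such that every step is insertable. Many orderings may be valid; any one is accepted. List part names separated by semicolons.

P10; P11; P6; P5; P8; P1; P4

1. P10@(-1, 1) [-x clear] — {P10}
2. P11@(-1, 0) [-y clear] — {P10, P11}
3. P6@(-2, 0) [+y clear] — {P10, P11, P6}
4. P5@(0, 0) [-y clear] — {P10, P11, P5, P6}
5. P8@(0, -1) [-x clear] — {P10, P11, P5, P6, P8}
6. P1@(1, 0) [-y clear] — {P1, P10, P11, P5, P6, P8}
7. P4@(-3, 0) [-y clear] — {P1, P10, P11, P4, P5, P6, P8}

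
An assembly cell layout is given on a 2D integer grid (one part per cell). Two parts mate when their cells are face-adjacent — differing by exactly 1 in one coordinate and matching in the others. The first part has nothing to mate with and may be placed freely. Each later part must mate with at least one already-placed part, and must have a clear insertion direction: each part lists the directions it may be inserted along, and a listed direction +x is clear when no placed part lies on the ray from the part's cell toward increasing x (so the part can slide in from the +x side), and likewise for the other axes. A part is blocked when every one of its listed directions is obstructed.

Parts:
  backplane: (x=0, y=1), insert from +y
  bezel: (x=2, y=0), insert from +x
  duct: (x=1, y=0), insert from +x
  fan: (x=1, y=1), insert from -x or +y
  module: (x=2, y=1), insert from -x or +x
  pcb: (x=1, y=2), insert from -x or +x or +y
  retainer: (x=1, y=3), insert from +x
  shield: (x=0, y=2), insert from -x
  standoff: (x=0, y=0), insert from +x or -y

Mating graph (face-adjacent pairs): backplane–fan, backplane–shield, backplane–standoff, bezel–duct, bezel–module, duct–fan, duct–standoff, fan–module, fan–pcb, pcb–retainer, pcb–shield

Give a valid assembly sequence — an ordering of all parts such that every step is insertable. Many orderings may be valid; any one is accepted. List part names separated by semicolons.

standoff; duct; bezel; module; fan; pcb; backplane; shield; retainer

1. standoff@(0, 0) [+x clear] — {standoff}
2. duct@(1, 0) [+x clear] — {duct, standoff}
3. bezel@(2, 0) [+x clear] — {bezel, duct, standoff}
4. module@(2, 1) [-x clear] — {bezel, duct, module, standoff}
5. fan@(1, 1) [-x clear] — {bezel, duct, fan, module, standoff}
6. pcb@(1, 2) [-x clear] — {bezel, duct, fan, module, pcb, standoff}
7. backplane@(0, 1) [+y clear] — {backplane, bezel, duct, fan, module, pcb, standoff}
8. shield@(0, 2) [-x clear] — {backplane, bezel, duct, fan, module, pcb, shield, standoff}
9. retainer@(1, 3) [+x clear] — {backplane, bezel, duct, fan, module, pcb, retainer, shield, standoff}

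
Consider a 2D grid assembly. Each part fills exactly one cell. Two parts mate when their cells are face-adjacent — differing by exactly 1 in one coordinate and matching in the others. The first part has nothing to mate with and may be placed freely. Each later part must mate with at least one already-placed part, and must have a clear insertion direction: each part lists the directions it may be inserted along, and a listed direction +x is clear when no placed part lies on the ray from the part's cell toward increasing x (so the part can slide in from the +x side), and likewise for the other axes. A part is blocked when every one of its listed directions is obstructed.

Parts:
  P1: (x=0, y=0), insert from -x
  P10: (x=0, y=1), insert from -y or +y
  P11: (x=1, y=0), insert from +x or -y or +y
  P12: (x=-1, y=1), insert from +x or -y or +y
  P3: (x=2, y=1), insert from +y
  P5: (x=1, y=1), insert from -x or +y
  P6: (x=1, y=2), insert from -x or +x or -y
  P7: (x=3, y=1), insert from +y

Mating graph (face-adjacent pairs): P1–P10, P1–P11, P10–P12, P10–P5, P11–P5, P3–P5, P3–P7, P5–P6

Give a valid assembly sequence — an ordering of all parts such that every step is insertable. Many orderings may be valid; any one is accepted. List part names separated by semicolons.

1. P11@(1, 0) [+x clear] — {P11}
2. P5@(1, 1) [-x clear] — {P11, P5}
3. P10@(0, 1) [-y clear] — {P10, P11, P5}
4. P6@(1, 2) [-x clear] — {P10, P11, P5, P6}
5. P3@(2, 1) [+y clear] — {P10, P11, P3, P5, P6}
6. P7@(3, 1) [+y clear] — {P10, P11, P3, P5, P6, P7}
7. P1@(0, 0) [-x clear] — {P1, P10, P11, P3, P5, P6, P7}
8. P12@(-1, 1) [-y clear] — {P1, P10, P11, P12, P3, P5, P6, P7}

P11; P5; P10; P6; P3; P7; P1; P12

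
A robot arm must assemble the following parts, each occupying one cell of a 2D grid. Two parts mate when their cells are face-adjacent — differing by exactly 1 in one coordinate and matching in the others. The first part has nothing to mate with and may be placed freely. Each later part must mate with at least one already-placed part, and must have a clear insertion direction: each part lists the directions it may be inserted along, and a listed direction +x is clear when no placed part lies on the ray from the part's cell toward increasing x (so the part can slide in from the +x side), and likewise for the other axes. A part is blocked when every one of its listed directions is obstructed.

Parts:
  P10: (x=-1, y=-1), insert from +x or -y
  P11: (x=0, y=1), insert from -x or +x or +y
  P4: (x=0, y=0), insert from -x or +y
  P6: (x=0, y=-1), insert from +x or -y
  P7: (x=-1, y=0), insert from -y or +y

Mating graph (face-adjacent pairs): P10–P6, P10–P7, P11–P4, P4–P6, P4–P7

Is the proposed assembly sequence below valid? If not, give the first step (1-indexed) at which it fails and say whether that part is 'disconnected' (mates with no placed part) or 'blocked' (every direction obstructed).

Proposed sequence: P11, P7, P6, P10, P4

Invalid at step 2 (disconnected)

1. P11@(0, 1) [-x clear] — {P11}
2. P7@(-1, 0) — no placed neighbour ⇒ disconnected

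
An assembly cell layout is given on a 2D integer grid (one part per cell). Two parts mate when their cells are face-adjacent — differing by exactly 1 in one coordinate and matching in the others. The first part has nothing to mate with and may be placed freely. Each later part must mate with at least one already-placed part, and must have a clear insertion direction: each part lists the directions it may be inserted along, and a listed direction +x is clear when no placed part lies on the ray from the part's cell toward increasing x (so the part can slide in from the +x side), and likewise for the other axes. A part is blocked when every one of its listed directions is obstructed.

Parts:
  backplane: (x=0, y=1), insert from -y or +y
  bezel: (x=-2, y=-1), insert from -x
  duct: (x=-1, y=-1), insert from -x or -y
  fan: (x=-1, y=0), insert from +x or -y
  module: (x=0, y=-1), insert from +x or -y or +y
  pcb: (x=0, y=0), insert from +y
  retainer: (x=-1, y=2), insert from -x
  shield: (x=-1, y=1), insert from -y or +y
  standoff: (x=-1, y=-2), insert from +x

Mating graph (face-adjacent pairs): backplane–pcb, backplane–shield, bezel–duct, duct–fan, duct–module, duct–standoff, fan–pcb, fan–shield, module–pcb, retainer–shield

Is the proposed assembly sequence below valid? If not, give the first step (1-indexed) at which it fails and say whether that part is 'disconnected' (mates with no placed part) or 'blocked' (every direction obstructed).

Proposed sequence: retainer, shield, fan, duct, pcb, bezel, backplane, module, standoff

1. retainer@(-1, 2) [-x clear] — {retainer}
2. shield@(-1, 1) [-y clear] — {retainer, shield}
3. fan@(-1, 0) [+x clear] — {fan, retainer, shield}
4. duct@(-1, -1) [-x clear] — {duct, fan, retainer, shield}
5. pcb@(0, 0) [+y clear] — {duct, fan, pcb, retainer, shield}
6. bezel@(-2, -1) [-x clear] — {bezel, duct, fan, pcb, retainer, shield}
7. backplane@(0, 1) [+y clear] — {backplane, bezel, duct, fan, pcb, retainer, shield}
8. module@(0, -1) [+x clear] — {backplane, bezel, duct, fan, module, pcb, retainer, shield}
9. standoff@(-1, -2) [+x clear] — {backplane, bezel, duct, fan, module, pcb, retainer, shield, standoff}

Valid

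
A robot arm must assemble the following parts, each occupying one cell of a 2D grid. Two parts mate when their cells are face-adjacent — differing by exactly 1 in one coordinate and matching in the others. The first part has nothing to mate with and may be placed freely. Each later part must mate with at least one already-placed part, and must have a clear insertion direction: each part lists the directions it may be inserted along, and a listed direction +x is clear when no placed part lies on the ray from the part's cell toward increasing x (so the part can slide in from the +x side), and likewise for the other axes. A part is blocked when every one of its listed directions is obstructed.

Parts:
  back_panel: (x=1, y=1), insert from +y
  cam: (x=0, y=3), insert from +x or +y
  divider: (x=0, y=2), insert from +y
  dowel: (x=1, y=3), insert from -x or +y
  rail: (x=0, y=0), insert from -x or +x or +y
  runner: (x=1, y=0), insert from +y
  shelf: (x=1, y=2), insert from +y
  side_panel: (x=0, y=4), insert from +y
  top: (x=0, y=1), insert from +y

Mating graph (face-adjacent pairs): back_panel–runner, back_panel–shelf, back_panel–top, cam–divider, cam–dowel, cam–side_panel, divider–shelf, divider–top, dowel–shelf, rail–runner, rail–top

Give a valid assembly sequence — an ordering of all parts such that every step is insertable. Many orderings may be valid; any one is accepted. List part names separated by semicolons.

top; divider; cam; side_panel; rail; runner; back_panel; shelf; dowel

1. top@(0, 1) [+y clear] — {top}
2. divider@(0, 2) [+y clear] — {divider, top}
3. cam@(0, 3) [+x clear] — {cam, divider, top}
4. side_panel@(0, 4) [+y clear] — {cam, divider, side_panel, top}
5. rail@(0, 0) [-x clear] — {cam, divider, rail, side_panel, top}
6. runner@(1, 0) [+y clear] — {cam, divider, rail, runner, side_panel, top}
7. back_panel@(1, 1) [+y clear] — {back_panel, cam, divider, rail, runner, side_panel, top}
8. shelf@(1, 2) [+y clear] — {back_panel, cam, divider, rail, runner, shelf, side_panel, top}
9. dowel@(1, 3) [+y clear] — {back_panel, cam, divider, dowel, rail, runner, shelf, side_panel, top}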